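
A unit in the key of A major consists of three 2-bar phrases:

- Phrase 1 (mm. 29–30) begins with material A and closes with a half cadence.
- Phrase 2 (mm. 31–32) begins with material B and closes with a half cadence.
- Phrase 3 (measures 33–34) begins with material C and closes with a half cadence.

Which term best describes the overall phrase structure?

phrase group

The final phrase closes with a half cadence, which is not stronger than the preceding half cadence; the 3 phrases lack an overall antecedent–consequent design and so form a phrase group.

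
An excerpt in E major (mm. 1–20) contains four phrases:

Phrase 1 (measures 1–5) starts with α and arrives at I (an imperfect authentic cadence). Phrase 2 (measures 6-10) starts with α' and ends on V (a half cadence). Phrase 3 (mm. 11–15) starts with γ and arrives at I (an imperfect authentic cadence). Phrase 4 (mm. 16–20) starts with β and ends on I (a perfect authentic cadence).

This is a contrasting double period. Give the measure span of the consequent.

measures 11–20

In a double period the first pair of phrases (ending half cadence) is the large antecedent and the second pair (ending perfect authentic cadence) is the large consequent; the consequent is measures 11–20.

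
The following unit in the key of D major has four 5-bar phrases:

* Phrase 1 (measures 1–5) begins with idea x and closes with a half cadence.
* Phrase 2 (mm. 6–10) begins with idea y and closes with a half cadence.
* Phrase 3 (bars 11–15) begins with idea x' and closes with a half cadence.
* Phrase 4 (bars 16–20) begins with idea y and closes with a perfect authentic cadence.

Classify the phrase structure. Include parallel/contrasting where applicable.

Four phrases in two halves: the first half (mm. 1-10) ends with a half cadence, the second (mm. 11–20) with a perfect authentic cadence — a large antecedent–consequent pair, i.e. a double period.
Phrase 3 begins with the same material as phrase 1, making it parallel.

parallel double period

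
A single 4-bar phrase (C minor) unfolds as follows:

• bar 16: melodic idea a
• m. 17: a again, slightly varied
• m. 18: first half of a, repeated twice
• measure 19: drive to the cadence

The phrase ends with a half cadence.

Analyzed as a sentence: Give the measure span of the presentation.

measures 16–17

The presentation of a sentence is the basic idea (m. 16) plus its repetition (m. 17); the presentation is therefore mm. 16-17.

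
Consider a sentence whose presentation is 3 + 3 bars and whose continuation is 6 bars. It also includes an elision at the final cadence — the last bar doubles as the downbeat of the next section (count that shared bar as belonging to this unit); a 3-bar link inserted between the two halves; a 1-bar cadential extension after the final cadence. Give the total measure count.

16 measures

Basic sentence: 3 + 3 + 6 = 12 bars.
12 (basic form) + 3 (link) + 1 (cadential extension) = 16.
The elision shares a bar with the next section but does not change this unit's count.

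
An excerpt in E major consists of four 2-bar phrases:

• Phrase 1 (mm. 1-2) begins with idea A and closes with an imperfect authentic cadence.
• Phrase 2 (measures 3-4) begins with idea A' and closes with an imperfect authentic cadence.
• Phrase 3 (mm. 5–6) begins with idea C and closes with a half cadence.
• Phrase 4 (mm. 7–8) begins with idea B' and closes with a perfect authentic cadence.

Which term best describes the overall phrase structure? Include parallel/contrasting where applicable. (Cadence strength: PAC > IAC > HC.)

Four phrases in two halves: the first half (mm. 1–4) ends with an imperfect authentic cadence, the second (mm. 5-8) with a perfect authentic cadence — a large antecedent–consequent pair, i.e. a double period.
Phrase 3 begins with different material from phrase 1, making it contrasting.

contrasting double period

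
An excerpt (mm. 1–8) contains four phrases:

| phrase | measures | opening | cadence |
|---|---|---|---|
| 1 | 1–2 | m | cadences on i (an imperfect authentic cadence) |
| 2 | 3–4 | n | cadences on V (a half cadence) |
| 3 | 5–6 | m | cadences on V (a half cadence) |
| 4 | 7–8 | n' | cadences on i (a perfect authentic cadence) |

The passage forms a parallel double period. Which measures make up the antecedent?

In a double period the first pair of phrases (ending half cadence) is the large antecedent and the second pair (ending perfect authentic cadence) is the large consequent; the antecedent is measures 1–4.

measures 1–4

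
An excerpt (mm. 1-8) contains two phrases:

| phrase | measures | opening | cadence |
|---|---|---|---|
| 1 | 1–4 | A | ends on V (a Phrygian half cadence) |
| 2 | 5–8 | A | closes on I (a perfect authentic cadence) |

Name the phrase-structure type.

Phrase 1 ends with a Phrygian half cadence (weaker) and phrase 2 with a perfect authentic cadence (stronger): antecedent + consequent = a period.
The two phrases open with the same material (A / A), so the period is parallel.

parallel period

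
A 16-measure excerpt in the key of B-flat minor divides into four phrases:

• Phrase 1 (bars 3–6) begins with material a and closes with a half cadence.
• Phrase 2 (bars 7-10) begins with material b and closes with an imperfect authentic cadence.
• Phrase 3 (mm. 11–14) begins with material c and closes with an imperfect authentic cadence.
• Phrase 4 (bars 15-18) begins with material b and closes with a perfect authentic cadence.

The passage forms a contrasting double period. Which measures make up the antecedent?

measures 3–10

In a double period the four phrases pair into a large antecedent (phrases 1–2, ending imperfect authentic cadence) and a large consequent (phrases 3–4, ending perfect authentic cadence). The antecedent spans mm. 3-10.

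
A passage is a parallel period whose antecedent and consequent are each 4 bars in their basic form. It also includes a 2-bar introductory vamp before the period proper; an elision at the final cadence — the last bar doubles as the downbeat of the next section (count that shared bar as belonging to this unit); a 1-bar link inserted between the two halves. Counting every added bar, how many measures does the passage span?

Basic parallel period: 4 + 4 = 8 bars.
8 (basic form) + 2 (introduction) + 1 (link) = 11.
The elision shares a bar with the next section but does not change this unit's count.

11 measures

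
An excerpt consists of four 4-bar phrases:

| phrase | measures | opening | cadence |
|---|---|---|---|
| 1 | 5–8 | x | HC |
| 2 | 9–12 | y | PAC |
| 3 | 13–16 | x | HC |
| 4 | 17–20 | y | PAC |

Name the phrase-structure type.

repeated period

The cadence pattern HC–PAC–HC–PAC is weak–strong twice, and phrases 3–4 restate phrases 1–2: a period heard twice, not a double period (which would end weakly at phrase 2).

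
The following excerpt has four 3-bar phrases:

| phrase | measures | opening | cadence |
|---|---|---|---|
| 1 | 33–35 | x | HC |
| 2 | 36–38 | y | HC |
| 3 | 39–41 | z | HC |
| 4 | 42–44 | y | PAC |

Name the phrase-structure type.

Four phrases in two halves: the first half (bars 33–38) ends with a half cadence, the second (measures 39–44) with a perfect authentic cadence — a large antecedent–consequent pair, i.e. a double period.
Phrase 3 begins with different material from phrase 1, making it contrasting.

contrasting double period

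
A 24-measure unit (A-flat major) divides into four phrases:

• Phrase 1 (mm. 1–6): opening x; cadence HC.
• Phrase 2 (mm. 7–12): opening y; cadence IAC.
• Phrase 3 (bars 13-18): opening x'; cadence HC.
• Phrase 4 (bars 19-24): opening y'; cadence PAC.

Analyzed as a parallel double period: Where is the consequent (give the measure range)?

measures 13–24

In a double period the four phrases pair into a large antecedent (phrases 1–2, ending imperfect authentic cadence) and a large consequent (phrases 3–4, ending perfect authentic cadence). The consequent spans mm. 13-24.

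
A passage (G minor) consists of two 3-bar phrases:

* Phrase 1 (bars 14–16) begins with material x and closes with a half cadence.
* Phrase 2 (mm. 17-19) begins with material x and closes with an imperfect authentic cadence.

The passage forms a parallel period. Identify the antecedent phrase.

The phrase ending with the weaker cadence (half cadence) is the antecedent; the one ending more conclusively (imperfect authentic cadence) is the consequent. The antecedent is phrase 1.

phrase 1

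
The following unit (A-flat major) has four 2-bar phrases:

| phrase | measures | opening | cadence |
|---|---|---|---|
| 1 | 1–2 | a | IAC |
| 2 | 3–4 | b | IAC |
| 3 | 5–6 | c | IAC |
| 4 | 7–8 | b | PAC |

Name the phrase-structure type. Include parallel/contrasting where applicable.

contrasting double period

Four phrases in two halves: the first half (mm. 1–4) ends with an imperfect authentic cadence, the second (measures 5-8) with a perfect authentic cadence — a large antecedent–consequent pair, i.e. a double period.
Phrase 3 begins with different material from phrase 1, making it contrasting.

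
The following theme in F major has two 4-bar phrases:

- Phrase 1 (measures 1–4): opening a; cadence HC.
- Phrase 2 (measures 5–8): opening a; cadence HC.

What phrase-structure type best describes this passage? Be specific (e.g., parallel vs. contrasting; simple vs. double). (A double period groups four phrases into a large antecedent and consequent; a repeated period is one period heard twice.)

Both phrases have the same opening (a) and the same cadence (half cadence): the second is a restatement, not a consequent, so this is a repeated phrase rather than a period.

repeated phrase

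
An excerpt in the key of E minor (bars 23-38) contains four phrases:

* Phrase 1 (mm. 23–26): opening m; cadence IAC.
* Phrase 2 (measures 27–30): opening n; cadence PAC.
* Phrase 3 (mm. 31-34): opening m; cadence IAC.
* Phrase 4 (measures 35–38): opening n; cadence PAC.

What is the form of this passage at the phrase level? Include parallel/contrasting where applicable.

The cadence pattern IAC–PAC–IAC–PAC is weak–strong twice, and phrases 3–4 restate phrases 1–2: a period heard twice, not a double period (which would end weakly at phrase 2).

repeated period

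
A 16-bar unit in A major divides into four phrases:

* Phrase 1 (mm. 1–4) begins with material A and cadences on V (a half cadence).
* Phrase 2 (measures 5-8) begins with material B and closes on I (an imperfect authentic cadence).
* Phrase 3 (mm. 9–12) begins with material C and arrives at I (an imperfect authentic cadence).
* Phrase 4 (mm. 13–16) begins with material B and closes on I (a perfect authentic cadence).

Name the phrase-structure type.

Four phrases in two halves: the first half (measures 1–8) ends with an imperfect authentic cadence, the second (measures 9-16) with a perfect authentic cadence — a large antecedent–consequent pair, i.e. a double period.
Phrase 3 begins with different material from phrase 1, making it contrasting.

contrasting double period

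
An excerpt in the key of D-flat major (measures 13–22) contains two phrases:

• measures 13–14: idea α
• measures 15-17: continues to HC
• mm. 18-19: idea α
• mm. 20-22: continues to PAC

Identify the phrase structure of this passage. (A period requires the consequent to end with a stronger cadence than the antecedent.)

Phrase 1 ends with a half cadence (weaker) and phrase 2 with a perfect authentic cadence (stronger): antecedent + consequent = a period.
The two phrases open with the same material (α / α), so the period is parallel.

parallel period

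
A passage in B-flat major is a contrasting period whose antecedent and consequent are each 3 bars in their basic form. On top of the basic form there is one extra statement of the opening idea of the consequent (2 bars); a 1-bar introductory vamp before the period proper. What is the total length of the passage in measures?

Basic contrasting period: 3 + 3 = 6 bars.
6 (basic form) + 2 (extra statement) + 1 (introduction) = 9.

9 measures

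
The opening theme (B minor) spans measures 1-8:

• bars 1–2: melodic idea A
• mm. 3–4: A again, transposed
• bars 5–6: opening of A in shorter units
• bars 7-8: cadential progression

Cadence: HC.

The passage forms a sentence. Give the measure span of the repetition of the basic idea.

The presentation of a sentence is the basic idea (mm. 1–2) plus its repetition (mm. 3–4); the repetition of the basic idea is therefore mm. 3–4.

measures 3–4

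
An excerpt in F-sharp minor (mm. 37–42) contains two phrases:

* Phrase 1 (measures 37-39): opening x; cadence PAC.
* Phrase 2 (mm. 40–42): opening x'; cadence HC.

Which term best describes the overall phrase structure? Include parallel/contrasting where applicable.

The second phrase closes with a half cadence, which is not stronger than the first phrase's perfect authentic cadence; without a weak→strong cadential pair there is no antecedent–consequent relationship, so this is a phrase group rather than a period.

phrase group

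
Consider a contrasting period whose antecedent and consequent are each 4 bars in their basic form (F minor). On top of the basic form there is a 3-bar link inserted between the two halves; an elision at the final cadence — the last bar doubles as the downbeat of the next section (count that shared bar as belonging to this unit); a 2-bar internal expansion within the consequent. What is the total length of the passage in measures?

Basic contrasting period: 4 + 4 = 8 bars.
8 (basic form) + 3 (link) + 2 (internal expansion) = 13.
The elision shares a bar with the next section but does not change this unit's count.

13 measures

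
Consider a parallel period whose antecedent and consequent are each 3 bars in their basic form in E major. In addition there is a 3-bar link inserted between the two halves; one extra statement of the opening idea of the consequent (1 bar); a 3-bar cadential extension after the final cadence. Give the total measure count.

Basic parallel period: 3 + 3 = 6 bars.
6 (basic form) + 3 (link) + 1 (extra statement) + 3 (cadential extension) = 13.

13 measures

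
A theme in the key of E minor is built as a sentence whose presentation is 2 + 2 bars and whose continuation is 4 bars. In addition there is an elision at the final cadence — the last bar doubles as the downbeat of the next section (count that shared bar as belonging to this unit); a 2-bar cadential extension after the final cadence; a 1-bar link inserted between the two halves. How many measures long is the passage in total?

11 measures

Basic sentence: 2 + 2 + 4 = 8 bars.
8 (basic form) + 2 (cadential extension) + 1 (link) = 11.
The elision shares a bar with the next section but does not change this unit's count.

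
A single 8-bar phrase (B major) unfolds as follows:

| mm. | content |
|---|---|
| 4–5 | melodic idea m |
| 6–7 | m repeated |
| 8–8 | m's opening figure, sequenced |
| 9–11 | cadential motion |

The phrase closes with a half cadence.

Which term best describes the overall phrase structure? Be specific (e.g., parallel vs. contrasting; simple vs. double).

sentence

Basic idea (mm. 4–5) + its repetition (measures 6–7) form the presentation; fragmentation and cadence (mm. 8–11) form the continuation — the 8-bar whole is a sentence.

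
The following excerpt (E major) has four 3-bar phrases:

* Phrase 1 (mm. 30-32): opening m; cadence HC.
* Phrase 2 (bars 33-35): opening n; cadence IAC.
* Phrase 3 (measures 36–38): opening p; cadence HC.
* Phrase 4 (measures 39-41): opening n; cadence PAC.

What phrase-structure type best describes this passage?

contrasting double period

Four phrases in two halves: the first half (measures 30–35) ends with an imperfect authentic cadence, the second (measures 36-41) with a perfect authentic cadence — a large antecedent–consequent pair, i.e. a double period.
Phrase 3 begins with different material from phrase 1, making it contrasting.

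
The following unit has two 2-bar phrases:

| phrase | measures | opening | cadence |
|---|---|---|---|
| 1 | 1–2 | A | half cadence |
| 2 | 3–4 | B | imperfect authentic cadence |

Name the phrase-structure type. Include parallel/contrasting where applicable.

contrasting period

Phrase 1 ends with a half cadence (weaker) and phrase 2 with an imperfect authentic cadence (stronger): antecedent + consequent = a period.
The two phrases open with different material (A / B), so the period is contrasting.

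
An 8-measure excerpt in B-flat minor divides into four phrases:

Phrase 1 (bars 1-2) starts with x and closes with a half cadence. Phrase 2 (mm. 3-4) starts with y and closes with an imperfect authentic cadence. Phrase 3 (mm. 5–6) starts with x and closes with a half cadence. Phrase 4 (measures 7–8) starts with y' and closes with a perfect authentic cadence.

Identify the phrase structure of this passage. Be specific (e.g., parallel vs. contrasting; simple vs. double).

Four phrases in two halves: the first half (measures 1–4) ends with an imperfect authentic cadence, the second (mm. 5–8) with a perfect authentic cadence — a large antecedent–consequent pair, i.e. a double period.
Phrase 3 begins with the same material as phrase 1, making it parallel.

parallel double period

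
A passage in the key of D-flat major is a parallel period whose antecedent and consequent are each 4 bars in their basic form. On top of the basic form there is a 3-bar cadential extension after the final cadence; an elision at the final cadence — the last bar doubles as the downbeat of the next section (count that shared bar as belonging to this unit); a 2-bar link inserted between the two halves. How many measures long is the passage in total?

Basic parallel period: 4 + 4 = 8 bars.
8 (basic form) + 3 (cadential extension) + 2 (link) = 13.
The elision shares a bar with the next section but does not change this unit's count.

13 measures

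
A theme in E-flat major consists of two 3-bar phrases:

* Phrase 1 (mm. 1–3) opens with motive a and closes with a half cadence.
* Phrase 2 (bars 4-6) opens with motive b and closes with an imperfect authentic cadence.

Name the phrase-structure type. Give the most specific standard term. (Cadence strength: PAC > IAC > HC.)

contrasting period

Phrase 1 ends with a half cadence (weaker) and phrase 2 with an imperfect authentic cadence (stronger): antecedent + consequent = a period.
The two phrases open with different material (a / b), so the period is contrasting.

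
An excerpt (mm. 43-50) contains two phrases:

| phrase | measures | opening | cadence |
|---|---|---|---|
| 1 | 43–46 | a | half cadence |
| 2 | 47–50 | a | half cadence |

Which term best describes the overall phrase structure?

repeated phrase

Both phrases have the same opening (a) and the same cadence (half cadence): the second is a restatement, not a consequent, so this is a repeated phrase rather than a period.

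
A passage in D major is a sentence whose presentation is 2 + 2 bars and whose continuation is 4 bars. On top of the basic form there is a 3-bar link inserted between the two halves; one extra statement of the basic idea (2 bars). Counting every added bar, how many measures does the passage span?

Basic sentence: 2 + 2 + 4 = 8 bars.
8 (basic form) + 3 (link) + 2 (extra statement) = 13.

13 measures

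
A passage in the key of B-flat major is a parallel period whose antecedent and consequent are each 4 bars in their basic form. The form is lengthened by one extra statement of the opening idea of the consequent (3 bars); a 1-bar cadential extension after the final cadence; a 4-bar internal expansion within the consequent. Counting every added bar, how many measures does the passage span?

16 measures

Basic parallel period: 4 + 4 = 8 bars.
8 (basic form) + 3 (extra statement) + 1 (cadential extension) + 4 (internal expansion) = 16.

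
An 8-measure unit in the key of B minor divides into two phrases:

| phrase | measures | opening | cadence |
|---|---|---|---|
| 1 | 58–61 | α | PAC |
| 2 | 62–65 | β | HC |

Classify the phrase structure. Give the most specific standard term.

phrase group

The second phrase closes with a half cadence, which is not stronger than the first phrase's perfect authentic cadence; without a weak→strong cadential pair there is no antecedent–consequent relationship, so this is a phrase group rather than a period.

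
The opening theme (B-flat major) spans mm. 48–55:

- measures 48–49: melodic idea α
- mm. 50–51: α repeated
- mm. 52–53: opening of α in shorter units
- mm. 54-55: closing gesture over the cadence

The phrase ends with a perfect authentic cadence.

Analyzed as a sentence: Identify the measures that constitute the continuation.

After the presentation (mm. 48-51), the continuation covers the fragmentation through the cadence: mm. 52–55.

measures 52–55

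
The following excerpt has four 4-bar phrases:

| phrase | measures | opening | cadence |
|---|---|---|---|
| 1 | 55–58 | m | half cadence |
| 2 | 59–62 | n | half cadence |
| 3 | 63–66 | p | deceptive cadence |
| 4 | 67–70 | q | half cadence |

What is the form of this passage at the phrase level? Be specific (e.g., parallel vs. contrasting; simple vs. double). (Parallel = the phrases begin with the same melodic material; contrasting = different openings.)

Phrase 4 ends with a half cadence, no stronger than phrase 2's half cadence, so the four phrases do not form a double period; nor do phrases 3–4 duplicate 1–2, so it is not a repeated period. With no phrase reaching a conclusive cadence, the passage is a phrase group.

phrase group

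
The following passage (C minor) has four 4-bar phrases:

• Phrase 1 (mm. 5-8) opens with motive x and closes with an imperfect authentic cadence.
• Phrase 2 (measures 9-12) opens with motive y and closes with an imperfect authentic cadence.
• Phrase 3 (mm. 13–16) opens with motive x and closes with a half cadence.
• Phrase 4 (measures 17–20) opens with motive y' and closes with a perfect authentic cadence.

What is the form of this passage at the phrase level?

parallel double period

Four phrases in two halves: the first half (measures 5-12) ends with an imperfect authentic cadence, the second (bars 13–20) with a perfect authentic cadence — a large antecedent–consequent pair, i.e. a double period.
Phrase 3 begins with the same material as phrase 1, making it parallel.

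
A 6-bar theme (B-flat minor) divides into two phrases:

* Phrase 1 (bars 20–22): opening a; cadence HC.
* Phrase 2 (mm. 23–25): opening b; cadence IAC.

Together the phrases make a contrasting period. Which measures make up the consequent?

The phrase ending with the weaker cadence (half cadence) is the antecedent; the one ending more conclusively (imperfect authentic cadence) is the consequent. The consequent is measures 23–25.

measures 23–25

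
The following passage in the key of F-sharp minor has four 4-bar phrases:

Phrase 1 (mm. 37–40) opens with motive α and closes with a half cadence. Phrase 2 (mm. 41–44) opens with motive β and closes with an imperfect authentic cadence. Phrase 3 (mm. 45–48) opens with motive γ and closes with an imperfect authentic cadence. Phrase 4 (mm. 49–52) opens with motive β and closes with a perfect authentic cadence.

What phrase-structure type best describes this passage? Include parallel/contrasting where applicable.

Four phrases in two halves: the first half (mm. 37-44) ends with an imperfect authentic cadence, the second (mm. 45–52) with a perfect authentic cadence — a large antecedent–consequent pair, i.e. a double period.
Phrase 3 begins with different material from phrase 1, making it contrasting.

contrasting double period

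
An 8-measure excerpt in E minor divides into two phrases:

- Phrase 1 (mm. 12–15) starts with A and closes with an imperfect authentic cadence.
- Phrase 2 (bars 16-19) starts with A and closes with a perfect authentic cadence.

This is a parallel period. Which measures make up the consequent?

The phrase ending with the weaker cadence (imperfect authentic cadence) is the antecedent; the one ending more conclusively (perfect authentic cadence) is the consequent. The consequent is measures 16–19.

measures 16–19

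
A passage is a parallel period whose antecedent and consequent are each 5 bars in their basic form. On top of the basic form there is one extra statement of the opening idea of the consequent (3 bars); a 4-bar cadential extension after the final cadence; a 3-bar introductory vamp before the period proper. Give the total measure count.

20 measures

Basic parallel period: 5 + 5 = 10 bars.
10 (basic form) + 3 (extra statement) + 4 (cadential extension) + 3 (introduction) = 20.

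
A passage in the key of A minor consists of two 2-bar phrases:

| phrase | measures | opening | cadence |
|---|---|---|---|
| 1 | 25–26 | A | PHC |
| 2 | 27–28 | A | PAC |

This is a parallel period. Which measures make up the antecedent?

measures 25–26

The phrase ending with the weaker cadence (Phrygian half cadence) is the antecedent; the one ending more conclusively (perfect authentic cadence) is the consequent. The antecedent is measures 25–26.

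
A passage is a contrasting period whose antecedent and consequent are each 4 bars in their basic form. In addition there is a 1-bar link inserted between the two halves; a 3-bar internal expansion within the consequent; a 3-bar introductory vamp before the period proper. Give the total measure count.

15 measures

Basic contrasting period: 4 + 4 = 8 bars.
8 (basic form) + 1 (link) + 3 (internal expansion) + 3 (introduction) = 15.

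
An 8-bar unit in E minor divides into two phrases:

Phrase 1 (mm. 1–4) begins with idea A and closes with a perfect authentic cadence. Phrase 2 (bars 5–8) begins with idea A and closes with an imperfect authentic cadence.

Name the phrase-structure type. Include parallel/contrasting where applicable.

The second phrase closes with an imperfect authentic cadence, which is not stronger than the first phrase's perfect authentic cadence; without a weak→strong cadential pair there is no antecedent–consequent relationship, so this is a phrase group rather than a period.

phrase group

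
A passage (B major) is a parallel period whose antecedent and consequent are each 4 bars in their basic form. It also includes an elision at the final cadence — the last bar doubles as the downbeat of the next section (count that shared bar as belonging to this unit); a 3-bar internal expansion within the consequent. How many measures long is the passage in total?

11 measures

Basic parallel period: 4 + 4 = 8 bars.
8 (basic form) + 3 (internal expansion) = 11.
The elision shares a bar with the next section but does not change this unit's count.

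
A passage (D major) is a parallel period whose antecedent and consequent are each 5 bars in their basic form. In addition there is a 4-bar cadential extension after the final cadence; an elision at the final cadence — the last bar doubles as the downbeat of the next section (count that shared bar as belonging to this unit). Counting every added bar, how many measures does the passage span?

Basic parallel period: 5 + 5 = 10 bars.
10 (basic form) + 4 (cadential extension) = 14.
The elision shares a bar with the next section but does not change this unit's count.

14 measures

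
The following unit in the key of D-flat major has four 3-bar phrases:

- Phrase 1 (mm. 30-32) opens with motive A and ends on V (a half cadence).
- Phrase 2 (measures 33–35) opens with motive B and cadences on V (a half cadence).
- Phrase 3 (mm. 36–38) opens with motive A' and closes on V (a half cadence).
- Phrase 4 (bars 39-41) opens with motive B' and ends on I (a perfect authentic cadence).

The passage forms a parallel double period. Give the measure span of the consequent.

In a double period the first pair of phrases (ending half cadence) is the large antecedent and the second pair (ending perfect authentic cadence) is the large consequent; the consequent is measures 36–41.

measures 36–41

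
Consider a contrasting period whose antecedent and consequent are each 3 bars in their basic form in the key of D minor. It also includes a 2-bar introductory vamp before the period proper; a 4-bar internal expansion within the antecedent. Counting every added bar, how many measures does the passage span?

Basic contrasting period: 3 + 3 = 6 bars.
6 (basic form) + 2 (introduction) + 4 (internal expansion) = 12.

12 measures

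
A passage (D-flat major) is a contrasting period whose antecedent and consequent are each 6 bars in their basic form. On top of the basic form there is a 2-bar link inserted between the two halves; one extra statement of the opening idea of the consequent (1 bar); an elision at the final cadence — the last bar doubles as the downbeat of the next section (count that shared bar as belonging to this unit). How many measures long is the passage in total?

15 measures

Basic contrasting period: 6 + 6 = 12 bars.
12 (basic form) + 2 (link) + 1 (extra statement) = 15.
The elision shares a bar with the next section but does not change this unit's count.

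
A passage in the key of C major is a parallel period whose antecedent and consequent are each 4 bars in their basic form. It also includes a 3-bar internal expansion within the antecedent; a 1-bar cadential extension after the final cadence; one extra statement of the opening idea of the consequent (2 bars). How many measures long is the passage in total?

Basic parallel period: 4 + 4 = 8 bars.
8 (basic form) + 3 (internal expansion) + 1 (cadential extension) + 2 (extra statement) = 14.

14 measures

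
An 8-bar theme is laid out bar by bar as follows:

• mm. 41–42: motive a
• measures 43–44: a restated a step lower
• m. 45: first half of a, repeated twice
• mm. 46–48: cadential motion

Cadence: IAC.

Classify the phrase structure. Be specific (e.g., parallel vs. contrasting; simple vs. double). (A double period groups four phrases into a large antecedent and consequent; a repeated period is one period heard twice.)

sentence

Basic idea (bars 41–42) + its repetition (mm. 43–44) form the presentation; fragmentation and cadence (mm. 45-48) form the continuation — the 8-bar whole is a sentence.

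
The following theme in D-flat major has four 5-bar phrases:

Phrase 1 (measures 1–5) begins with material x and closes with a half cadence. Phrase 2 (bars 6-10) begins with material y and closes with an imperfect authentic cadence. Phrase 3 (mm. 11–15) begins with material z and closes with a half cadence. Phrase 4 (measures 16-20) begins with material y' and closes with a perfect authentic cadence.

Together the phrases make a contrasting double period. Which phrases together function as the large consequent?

phrases 3 and 4

In a double period the first pair of phrases (ending imperfect authentic cadence) is the large antecedent and the second pair (ending perfect authentic cadence) is the large consequent; the consequent is phrases 3 and 4.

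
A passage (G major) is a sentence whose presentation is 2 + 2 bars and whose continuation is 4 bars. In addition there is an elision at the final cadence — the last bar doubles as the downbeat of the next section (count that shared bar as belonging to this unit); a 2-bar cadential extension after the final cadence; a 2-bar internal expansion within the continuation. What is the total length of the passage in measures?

12 measures

Basic sentence: 2 + 2 + 4 = 8 bars.
8 (basic form) + 2 (cadential extension) + 2 (internal expansion) = 12.
The elision shares a bar with the next section but does not change this unit's count.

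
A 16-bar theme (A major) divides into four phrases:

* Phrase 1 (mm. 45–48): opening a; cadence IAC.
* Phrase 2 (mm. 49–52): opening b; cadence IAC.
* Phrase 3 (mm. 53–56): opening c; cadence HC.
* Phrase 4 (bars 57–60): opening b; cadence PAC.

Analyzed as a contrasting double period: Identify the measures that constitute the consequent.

measures 53–60

In a double period the four phrases pair into a large antecedent (phrases 1–2, ending imperfect authentic cadence) and a large consequent (phrases 3–4, ending perfect authentic cadence). The consequent spans mm. 53–60.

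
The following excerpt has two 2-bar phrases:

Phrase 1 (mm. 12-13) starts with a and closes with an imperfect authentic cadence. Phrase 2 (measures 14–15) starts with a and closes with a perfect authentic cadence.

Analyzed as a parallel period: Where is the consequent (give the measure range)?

measures 14–15

The antecedent is the phrase ending with the weaker cadence (imperfect authentic cadence, phrase 1) and the consequent the one ending more conclusively (perfect authentic cadence, phrase 2); the consequent is mm. 14–15.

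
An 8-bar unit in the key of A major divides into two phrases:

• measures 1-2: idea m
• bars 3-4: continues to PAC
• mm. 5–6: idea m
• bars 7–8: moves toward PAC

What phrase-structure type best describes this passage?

repeated phrase

Both phrases have the same opening (m) and the same cadence (perfect authentic cadence): the second is a restatement, not a consequent, so this is a repeated phrase rather than a period.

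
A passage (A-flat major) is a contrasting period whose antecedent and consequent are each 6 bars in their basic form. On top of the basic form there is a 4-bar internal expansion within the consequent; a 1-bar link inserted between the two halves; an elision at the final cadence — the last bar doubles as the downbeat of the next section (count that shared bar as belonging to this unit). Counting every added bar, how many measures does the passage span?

17 measures

Basic contrasting period: 6 + 6 = 12 bars.
12 (basic form) + 4 (internal expansion) + 1 (link) = 17.
The elision shares a bar with the next section but does not change this unit's count.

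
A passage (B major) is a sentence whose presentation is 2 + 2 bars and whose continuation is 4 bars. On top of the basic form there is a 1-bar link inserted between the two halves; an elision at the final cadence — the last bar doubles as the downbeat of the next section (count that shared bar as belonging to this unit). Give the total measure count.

9 measures

Basic sentence: 2 + 2 + 4 = 8 bars.
8 (basic form) + 1 (link) = 9.
The elision shares a bar with the next section but does not change this unit's count.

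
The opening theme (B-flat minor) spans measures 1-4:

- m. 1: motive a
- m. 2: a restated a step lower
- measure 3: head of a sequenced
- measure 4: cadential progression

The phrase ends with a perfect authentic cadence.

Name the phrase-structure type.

Basic idea (m. 1) + its repetition (measure 2) form the presentation; fragmentation and cadence (mm. 3–4) form the continuation — the 4-bar whole is a sentence.

sentence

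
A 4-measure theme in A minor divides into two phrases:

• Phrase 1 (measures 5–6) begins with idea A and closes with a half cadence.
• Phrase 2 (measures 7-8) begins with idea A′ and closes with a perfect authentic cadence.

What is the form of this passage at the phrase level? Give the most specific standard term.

Phrase 1 ends with a half cadence (weaker) and phrase 2 with a perfect authentic cadence (stronger): antecedent + consequent = a period.
The two phrases open with the same material (A / A′), so the period is parallel.

parallel period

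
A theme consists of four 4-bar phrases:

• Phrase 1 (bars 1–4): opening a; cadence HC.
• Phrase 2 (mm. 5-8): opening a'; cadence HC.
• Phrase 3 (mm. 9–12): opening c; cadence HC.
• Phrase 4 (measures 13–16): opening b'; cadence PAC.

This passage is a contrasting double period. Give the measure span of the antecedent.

In a double period the four phrases pair into a large antecedent (phrases 1–2, ending half cadence) and a large consequent (phrases 3–4, ending perfect authentic cadence). The antecedent spans measures 1–8.

measures 1–8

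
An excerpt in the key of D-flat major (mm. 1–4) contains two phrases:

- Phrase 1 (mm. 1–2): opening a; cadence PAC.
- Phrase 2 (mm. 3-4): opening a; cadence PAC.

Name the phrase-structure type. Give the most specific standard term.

Both phrases have the same opening (a) and the same cadence (perfect authentic cadence): the second is a restatement, not a consequent, so this is a repeated phrase rather than a period.

repeated phrase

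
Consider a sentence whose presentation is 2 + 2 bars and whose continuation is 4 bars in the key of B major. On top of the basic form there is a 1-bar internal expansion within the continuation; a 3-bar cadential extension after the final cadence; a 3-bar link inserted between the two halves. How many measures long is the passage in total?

Basic sentence: 2 + 2 + 4 = 8 bars.
8 (basic form) + 1 (internal expansion) + 3 (cadential extension) + 3 (link) = 15.

15 measures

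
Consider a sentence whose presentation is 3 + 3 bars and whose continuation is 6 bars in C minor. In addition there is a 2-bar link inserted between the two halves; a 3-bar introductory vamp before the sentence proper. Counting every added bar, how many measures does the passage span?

Basic sentence: 3 + 3 + 6 = 12 bars.
12 (basic form) + 2 (link) + 3 (introduction) = 17.

17 measures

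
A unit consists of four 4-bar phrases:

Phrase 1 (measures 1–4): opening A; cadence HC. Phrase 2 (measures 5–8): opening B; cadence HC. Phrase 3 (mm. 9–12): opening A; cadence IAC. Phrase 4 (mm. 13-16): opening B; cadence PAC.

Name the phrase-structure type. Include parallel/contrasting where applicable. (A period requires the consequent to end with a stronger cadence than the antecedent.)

parallel double period

Four phrases in two halves: the first half (measures 1–8) ends with a half cadence, the second (mm. 9–16) with a perfect authentic cadence — a large antecedent–consequent pair, i.e. a double period.
Phrase 3 begins with the same material as phrase 1, making it parallel.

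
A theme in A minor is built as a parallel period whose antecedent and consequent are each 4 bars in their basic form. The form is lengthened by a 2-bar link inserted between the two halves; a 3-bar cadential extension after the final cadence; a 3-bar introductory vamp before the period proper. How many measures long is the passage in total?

Basic parallel period: 4 + 4 = 8 bars.
8 (basic form) + 2 (link) + 3 (cadential extension) + 3 (introduction) = 16.

16 measures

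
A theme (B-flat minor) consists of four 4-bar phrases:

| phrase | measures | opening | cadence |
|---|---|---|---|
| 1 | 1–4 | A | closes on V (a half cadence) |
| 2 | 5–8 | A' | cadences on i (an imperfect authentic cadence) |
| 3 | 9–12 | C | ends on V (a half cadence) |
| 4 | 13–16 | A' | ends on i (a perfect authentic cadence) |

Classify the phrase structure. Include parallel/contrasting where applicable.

Four phrases in two halves: the first half (measures 1-8) ends with an imperfect authentic cadence, the second (measures 9–16) with a perfect authentic cadence — a large antecedent–consequent pair, i.e. a double period.
Phrase 3 begins with different material from phrase 1, making it contrasting.

contrasting double period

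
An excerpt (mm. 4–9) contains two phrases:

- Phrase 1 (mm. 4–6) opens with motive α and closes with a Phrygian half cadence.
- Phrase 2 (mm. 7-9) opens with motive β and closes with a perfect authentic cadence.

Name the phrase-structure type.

Phrase 1 ends with a Phrygian half cadence (weaker) and phrase 2 with a perfect authentic cadence (stronger): antecedent + consequent = a period.
The two phrases open with different material (α / β), so the period is contrasting.

contrasting period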